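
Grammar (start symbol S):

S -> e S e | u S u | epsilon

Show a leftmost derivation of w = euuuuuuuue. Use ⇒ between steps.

S ⇒ eSe ⇒ euSue ⇒ euuSuue ⇒ euuuSuuue ⇒ euuuuSuuuue ⇒ euuuuuuuue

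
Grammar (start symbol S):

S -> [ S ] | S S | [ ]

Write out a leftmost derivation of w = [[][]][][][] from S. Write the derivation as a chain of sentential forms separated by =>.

S=>SS=>SSS=>SSSS=>[S]SSS=>[SS]SSS=>[[]S]SSS=>[[][]]SSS=>[[][]][]SS=>[[][]][][]S=>[[][]][][][]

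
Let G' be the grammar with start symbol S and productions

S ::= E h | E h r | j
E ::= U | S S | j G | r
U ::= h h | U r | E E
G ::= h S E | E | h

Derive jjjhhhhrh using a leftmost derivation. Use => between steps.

S => Eh => SSh => jSh => jEhrh => jSShrh => jjShrh => jjEhhrh => jjjGhhrh => jjjEhhrh => jjjUhhrh => jjjhhhhrh

S => Eh   [S ::= E h]
Eh => SSh   [E ::= S S]
SSh => jSh   [S ::= j]
jSh => jEhrh   [S ::= E h r]
jEhrh => jSShrh   [E ::= S S]
jSShrh => jjShrh   [S ::= j]
jjShrh => jjEhhrh   [S ::= E h]
jjEhhrh => jjjGhhrh   [E ::= j G]
jjjGhhrh => jjjEhhrh   [G ::= E]
jjjEhhrh => jjjUhhrh   [E ::= U]
jjjUhhrh => jjjhhhhrh   [U ::= h h]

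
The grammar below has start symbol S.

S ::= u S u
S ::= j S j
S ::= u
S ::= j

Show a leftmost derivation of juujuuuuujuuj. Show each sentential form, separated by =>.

S => jSj   [S ::= j S j]
jSj => juSuj   [S ::= u S u]
juSuj => juuSuuj   [S ::= u S u]
juuSuuj => juujSjuuj   [S ::= j S j]
juujSjuuj => juujuSujuuj   [S ::= u S u]
juujuSujuuj => juujuuSuujuuj   [S ::= u S u]
juujuuSuujuuj => juujuuuuujuuj   [S ::= u]

S => jSj => juSuj => juuSuuj => juujSjuuj => juujuSujuuj => juujuuSuujuuj => juujuuuuujuuj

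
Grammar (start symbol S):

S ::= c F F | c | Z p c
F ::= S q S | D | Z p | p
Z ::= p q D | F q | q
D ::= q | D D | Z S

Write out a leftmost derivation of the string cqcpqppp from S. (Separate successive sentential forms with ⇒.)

S ⇒ cFF ⇒ cDF ⇒ cZSF ⇒ cqSF ⇒ cqcFFF ⇒ cqcZpFF ⇒ cqcFqpFF ⇒ cqcpqpFF ⇒ cqcpqppF ⇒ cqcpqppp

S ⇒ cFF   [S ::= c F F]
cFF ⇒ cDF   [F ::= D]
cDF ⇒ cZSF   [D ::= Z S]
cZSF ⇒ cqSF   [Z ::= q]
cqSF ⇒ cqcFFF   [S ::= c F F]
cqcFFF ⇒ cqcZpFF   [F ::= Z p]
cqcZpFF ⇒ cqcFqpFF   [Z ::= F q]
cqcFqpFF ⇒ cqcpqpFF   [F ::= p]
cqcpqpFF ⇒ cqcpqppF   [F ::= p]
cqcpqppF ⇒ cqcpqppp   [F ::= p]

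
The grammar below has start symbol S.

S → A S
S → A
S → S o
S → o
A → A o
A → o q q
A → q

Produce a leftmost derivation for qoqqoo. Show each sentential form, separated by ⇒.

S ⇒ AS   [S → A S]
AS ⇒ qS   [A → q]
qS ⇒ qAS   [S → A S]
qAS ⇒ qoqqS   [A → o q q]
qoqqS ⇒ qoqqSo   [S → S o]
qoqqSo ⇒ qoqqoo   [S → o]

S⇒AS⇒qS⇒qAS⇒qoqqS⇒qoqqSo⇒qoqqoo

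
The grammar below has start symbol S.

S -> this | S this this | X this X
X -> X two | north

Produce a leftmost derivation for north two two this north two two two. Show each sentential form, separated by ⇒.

S ⇒ X this X ⇒ X two this X ⇒ X two two this X ⇒ north two two this X ⇒ north two two this X two ⇒ north two two this X two two ⇒ north two two this X two two two ⇒ north two two this north two two two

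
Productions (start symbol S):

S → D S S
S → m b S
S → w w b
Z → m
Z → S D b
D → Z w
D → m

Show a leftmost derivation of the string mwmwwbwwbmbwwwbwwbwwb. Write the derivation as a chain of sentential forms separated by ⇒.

S ⇒ DSS   [S → D S S]
DSS ⇒ ZwSS   [D → Z w]
ZwSS ⇒ mwSS   [Z → m]
mwSS ⇒ mwDSSS   [S → D S S]
mwDSSS ⇒ mwZwSSS   [D → Z w]
mwZwSSS ⇒ mwSDbwSSS   [Z → S D b]
mwSDbwSSS ⇒ mwDSSDbwSSS   [S → D S S]
mwDSSDbwSSS ⇒ mwmSSDbwSSS   [D → m]
mwmSSDbwSSS ⇒ mwmwwbSDbwSSS   [S → w w b]
mwmwwbSDbwSSS ⇒ mwmwwbwwbDbwSSS   [S → w w b]
mwmwwbwwbDbwSSS ⇒ mwmwwbwwbmbwSSS   [D → m]
mwmwwbwwbmbwSSS ⇒ mwmwwbwwbmbwwwbSS   [S → w w b]
mwmwwbwwbmbwwwbSS ⇒ mwmwwbwwbmbwwwbwwbS   [S → w w b]
mwmwwbwwbmbwwwbwwbS ⇒ mwmwwbwwbmbwwwbwwbwwb   [S → w w b]

S⇒DSS⇒ZwSS⇒mwSS⇒mwDSSS⇒mwZwSSS⇒mwSDbwSSS⇒mwDSSDbwSSS⇒mwmSSDbwSSS⇒mwmwwbSDbwSSS⇒mwmwwbwwbDbwSSS⇒mwmwwbwwbmbwSSS⇒mwmwwbwwbmbwwwbSS⇒mwmwwbwwbmbwwwbwwbS⇒mwmwwbwwbmbwwwbwwbwwb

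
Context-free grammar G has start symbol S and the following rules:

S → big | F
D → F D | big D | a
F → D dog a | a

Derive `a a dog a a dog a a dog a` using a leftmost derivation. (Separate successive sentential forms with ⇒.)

S ⇒ F ⇒ D dog a ⇒ F D dog a ⇒ D dog a D dog a ⇒ F D dog a D dog a ⇒ a D dog a D dog a ⇒ a a dog a D dog a ⇒ a a dog a F D dog a ⇒ a a dog a D dog a D dog a ⇒ a a dog a a dog a D dog a ⇒ a a dog a a dog a a dog a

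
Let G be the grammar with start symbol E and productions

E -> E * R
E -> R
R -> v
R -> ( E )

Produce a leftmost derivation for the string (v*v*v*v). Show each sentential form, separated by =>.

E => R => (E) => (E*R) => (E*R*R) => (E*R*R*R) => (R*R*R*R) => (v*R*R*R) => (v*v*R*R) => (v*v*v*R) => (v*v*v*v)

E => R   [E -> R]
R => (E)   [R -> ( E )]
(E) => (E*R)   [E -> E * R]
(E*R) => (E*R*R)   [E -> E * R]
(E*R*R) => (E*R*R*R)   [E -> E * R]
(E*R*R*R) => (R*R*R*R)   [E -> R]
(R*R*R*R) => (v*R*R*R)   [R -> v]
(v*R*R*R) => (v*v*R*R)   [R -> v]
(v*v*R*R) => (v*v*v*R)   [R -> v]
(v*v*v*R) => (v*v*v*v)   [R -> v]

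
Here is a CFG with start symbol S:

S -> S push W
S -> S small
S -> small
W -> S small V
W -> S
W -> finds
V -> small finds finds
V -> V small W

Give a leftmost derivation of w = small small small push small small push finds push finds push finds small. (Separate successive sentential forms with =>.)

S => S small => S push W small => S push W push W small => S small push W push W small => S small small push W push W small => small small small push W push W small => small small small push S push W small => small small small push S push W push W small => small small small push S push W push W push W small => small small small push S small push W push W push W small => small small small push small small push W push W push W small => small small small push small small push finds push W push W small => small small small push small small push finds push finds push W small => small small small push small small push finds push finds push finds small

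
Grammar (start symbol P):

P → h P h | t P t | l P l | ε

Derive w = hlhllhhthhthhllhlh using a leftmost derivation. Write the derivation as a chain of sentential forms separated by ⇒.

P ⇒ hPh ⇒ hlPlh ⇒ hlhPhlh ⇒ hlhlPlhlh ⇒ hlhllPllhlh ⇒ hlhllhPhllhlh ⇒ hlhllhhPhhllhlh ⇒ hlhllhhtPthhllhlh ⇒ hlhllhhthPhthhllhlh ⇒ hlhllhhthhthhllhlh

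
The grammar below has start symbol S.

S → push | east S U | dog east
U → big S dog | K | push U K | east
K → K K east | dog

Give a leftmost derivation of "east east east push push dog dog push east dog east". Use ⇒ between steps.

S ⇒ east S U   [S → east S U]
east S U ⇒ east east S U U   [S → east S U]
east east S U U ⇒ east east east S U U U   [S → east S U]
east east east S U U U ⇒ east east east push U U U   [S → push]
east east east push U U U ⇒ east east east push push U K U U   [U → push U K]
east east east push push U K U U ⇒ east east east push push K K U U   [U → K]
east east east push push K K U U ⇒ east east east push push dog K U U   [K → dog]
east east east push push dog K U U ⇒ east east east push push dog dog U U   [K → dog]
east east east push push dog dog U U ⇒ east east east push push dog dog push U K U   [U → push U K]
east east east push push dog dog push U K U ⇒ east east east push push dog dog push east K U   [U → east]
east east east push push dog dog push east K U ⇒ east east east push push dog dog push east dog U   [K → dog]
east east east push push dog dog push east dog U ⇒ east east east push push dog dog push east dog east   [U → east]

S ⇒ east S U ⇒ east east S U U ⇒ east east east S U U U ⇒ east east east push U U U ⇒ east east east push push U K U U ⇒ east east east push push K K U U ⇒ east east east push push dog K U U ⇒ east east east push push dog dog U U ⇒ east east east push push dog dog push U K U ⇒ east east east push push dog dog push east K U ⇒ east east east push push dog dog push east dog U ⇒ east east east push push dog dog push east dog east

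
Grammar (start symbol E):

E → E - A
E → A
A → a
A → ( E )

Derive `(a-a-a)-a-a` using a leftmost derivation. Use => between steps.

E => E-A   [E → E - A]
E-A => E-A-A   [E → E - A]
E-A-A => A-A-A   [E → A]
A-A-A => (E)-A-A   [A → ( E )]
(E)-A-A => (E-A)-A-A   [E → E - A]
(E-A)-A-A => (E-A-A)-A-A   [E → E - A]
(E-A-A)-A-A => (A-A-A)-A-A   [E → A]
(A-A-A)-A-A => (a-A-A)-A-A   [A → a]
(a-A-A)-A-A => (a-a-A)-A-A   [A → a]
(a-a-A)-A-A => (a-a-a)-A-A   [A → a]
(a-a-a)-A-A => (a-a-a)-a-A   [A → a]
(a-a-a)-a-A => (a-a-a)-a-a   [A → a]

E => E-A => E-A-A => A-A-A => (E)-A-A => (E-A)-A-A => (E-A-A)-A-A => (A-A-A)-A-A => (a-A-A)-A-A => (a-a-A)-A-A => (a-a-a)-A-A => (a-a-a)-a-A => (a-a-a)-a-a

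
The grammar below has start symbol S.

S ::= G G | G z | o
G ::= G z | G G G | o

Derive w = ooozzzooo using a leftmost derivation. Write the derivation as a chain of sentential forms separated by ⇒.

S ⇒ GG ⇒ GGGG ⇒ GzGGG ⇒ GzzGGG ⇒ GzzzGGG ⇒ GGGzzzGGG ⇒ oGGzzzGGG ⇒ ooGzzzGGG ⇒ ooozzzGGG ⇒ ooozzzoGG ⇒ ooozzzooG ⇒ ooozzzooo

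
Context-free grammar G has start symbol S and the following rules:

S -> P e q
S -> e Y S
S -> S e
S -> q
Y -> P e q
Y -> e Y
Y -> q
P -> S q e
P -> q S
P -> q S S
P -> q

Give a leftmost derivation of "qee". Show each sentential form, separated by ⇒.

S⇒Se⇒See⇒qee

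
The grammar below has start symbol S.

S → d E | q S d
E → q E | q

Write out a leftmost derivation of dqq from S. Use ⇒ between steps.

S⇒dE⇒dqE⇒dqq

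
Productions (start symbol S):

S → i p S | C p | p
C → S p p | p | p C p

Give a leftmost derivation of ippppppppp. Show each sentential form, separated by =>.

S => ipS   [S → i p S]
ipS => ipCp   [S → C p]
ipCp => ippCpp   [C → p C p]
ippCpp => ipppCppp   [C → p C p]
ipppCppp => ippppCpppp   [C → p C p]
ippppCpppp => ippppppppp   [C → p]

S => ipS => ipCp => ippCpp => ipppCppp => ippppCpppp => ippppppppp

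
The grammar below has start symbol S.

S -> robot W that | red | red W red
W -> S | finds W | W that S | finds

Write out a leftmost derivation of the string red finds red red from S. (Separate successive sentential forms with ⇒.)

S ⇒ red W red   [S -> red W red]
red W red ⇒ red finds W red   [W -> finds W]
red finds W red ⇒ red finds S red   [W -> S]
red finds S red ⇒ red finds red red   [S -> red]

S ⇒ red W red ⇒ red finds W red ⇒ red finds S red ⇒ red finds red red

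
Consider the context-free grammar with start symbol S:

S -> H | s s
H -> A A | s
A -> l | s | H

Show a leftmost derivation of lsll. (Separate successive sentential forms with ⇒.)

S ⇒ H ⇒ AA ⇒ HA ⇒ AAA ⇒ HAA ⇒ AAAA ⇒ lAAA ⇒ lsAA ⇒ lslA ⇒ lsll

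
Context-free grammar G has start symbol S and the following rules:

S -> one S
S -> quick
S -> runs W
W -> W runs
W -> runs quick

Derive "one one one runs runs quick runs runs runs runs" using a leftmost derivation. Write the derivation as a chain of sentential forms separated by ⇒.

S ⇒ one S ⇒ one one S ⇒ one one one S ⇒ one one one runs W ⇒ one one one runs W runs ⇒ one one one runs W runs runs ⇒ one one one runs W runs runs runs ⇒ one one one runs W runs runs runs runs ⇒ one one one runs runs quick runs runs runs runs

S ⇒ one S   [S -> one S]
one S ⇒ one one S   [S -> one S]
one one S ⇒ one one one S   [S -> one S]
one one one S ⇒ one one one runs W   [S -> runs W]
one one one runs W ⇒ one one one runs W runs   [W -> W runs]
one one one runs W runs ⇒ one one one runs W runs runs   [W -> W runs]
one one one runs W runs runs ⇒ one one one runs W runs runs runs   [W -> W runs]
one one one runs W runs runs runs ⇒ one one one runs W runs runs runs runs   [W -> W runs]
one one one runs W runs runs runs runs ⇒ one one one runs runs quick runs runs runs runs   [W -> runs quick]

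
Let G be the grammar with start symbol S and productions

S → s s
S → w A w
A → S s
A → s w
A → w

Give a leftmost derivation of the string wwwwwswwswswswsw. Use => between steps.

S=>wAw=>wSsw=>wwAwsw=>wwSswsw=>wwwAwswsw=>wwwSswswsw=>wwwwAwswswsw=>wwwwSswswswsw=>wwwwwAwswswswsw=>wwwwwswwswswswsw

S => wAw   [S → w A w]
wAw => wSsw   [A → S s]
wSsw => wwAwsw   [S → w A w]
wwAwsw => wwSswsw   [A → S s]
wwSswsw => wwwAwswsw   [S → w A w]
wwwAwswsw => wwwSswswsw   [A → S s]
wwwSswswsw => wwwwAwswswsw   [S → w A w]
wwwwAwswswsw => wwwwSswswswsw   [A → S s]
wwwwSswswswsw => wwwwwAwswswswsw   [S → w A w]
wwwwwAwswswswsw => wwwwwswwswswswsw   [A → s w]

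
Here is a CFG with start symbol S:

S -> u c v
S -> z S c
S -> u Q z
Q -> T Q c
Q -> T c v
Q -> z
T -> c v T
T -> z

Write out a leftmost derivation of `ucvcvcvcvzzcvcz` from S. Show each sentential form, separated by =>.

S=>uQz=>uTQcz=>ucvTQcz=>ucvcvTQcz=>ucvcvcvTQcz=>ucvcvcvcvTQcz=>ucvcvcvcvzQcz=>ucvcvcvcvzTcvcz=>ucvcvcvcvzzcvcz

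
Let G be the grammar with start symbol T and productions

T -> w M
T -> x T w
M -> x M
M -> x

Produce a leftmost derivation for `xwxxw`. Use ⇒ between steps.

T ⇒ xTw   [T -> x T w]
xTw ⇒ xwMw   [T -> w M]
xwMw ⇒ xwxMw   [M -> x M]
xwxMw ⇒ xwxxw   [M -> x]

T ⇒ xTw ⇒ xwMw ⇒ xwxMw ⇒ xwxxw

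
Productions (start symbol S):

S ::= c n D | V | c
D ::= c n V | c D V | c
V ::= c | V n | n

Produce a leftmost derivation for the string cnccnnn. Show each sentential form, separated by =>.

S=>cnD=>cncDV=>cnccnVV=>cnccnnV=>cnccnnn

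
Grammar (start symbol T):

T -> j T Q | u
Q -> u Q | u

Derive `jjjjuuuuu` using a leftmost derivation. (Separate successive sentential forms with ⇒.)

T ⇒ jTQ   [T -> j T Q]
jTQ ⇒ jjTQQ   [T -> j T Q]
jjTQQ ⇒ jjjTQQQ   [T -> j T Q]
jjjTQQQ ⇒ jjjjTQQQQ   [T -> j T Q]
jjjjTQQQQ ⇒ jjjjuQQQQ   [T -> u]
jjjjuQQQQ ⇒ jjjjuuQQQ   [Q -> u]
jjjjuuQQQ ⇒ jjjjuuuQQ   [Q -> u]
jjjjuuuQQ ⇒ jjjjuuuuQ   [Q -> u]
jjjjuuuuQ ⇒ jjjjuuuuu   [Q -> u]

T ⇒ jTQ ⇒ jjTQQ ⇒ jjjTQQQ ⇒ jjjjTQQQQ ⇒ jjjjuQQQQ ⇒ jjjjuuQQQ ⇒ jjjjuuuQQ ⇒ jjjjuuuuQ ⇒ jjjjuuuuu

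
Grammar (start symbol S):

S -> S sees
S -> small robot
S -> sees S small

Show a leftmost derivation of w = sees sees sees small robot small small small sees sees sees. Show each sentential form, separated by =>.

S => S sees => S sees sees => S sees sees sees => sees S small sees sees sees => sees sees S small small sees sees sees => sees sees sees S small small small sees sees sees => sees sees sees small robot small small small sees sees sees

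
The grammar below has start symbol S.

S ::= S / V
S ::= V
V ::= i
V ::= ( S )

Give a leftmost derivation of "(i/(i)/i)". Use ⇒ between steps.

S ⇒ V   [S ::= V]
V ⇒ (S)   [V ::= ( S )]
(S) ⇒ (S/V)   [S ::= S / V]
(S/V) ⇒ (S/V/V)   [S ::= S / V]
(S/V/V) ⇒ (V/V/V)   [S ::= V]
(V/V/V) ⇒ (i/V/V)   [V ::= i]
(i/V/V) ⇒ (i/(S)/V)   [V ::= ( S )]
(i/(S)/V) ⇒ (i/(V)/V)   [S ::= V]
(i/(V)/V) ⇒ (i/(i)/V)   [V ::= i]
(i/(i)/V) ⇒ (i/(i)/i)   [V ::= i]

S ⇒ V ⇒ (S) ⇒ (S/V) ⇒ (S/V/V) ⇒ (V/V/V) ⇒ (i/V/V) ⇒ (i/(S)/V) ⇒ (i/(V)/V) ⇒ (i/(i)/V) ⇒ (i/(i)/i)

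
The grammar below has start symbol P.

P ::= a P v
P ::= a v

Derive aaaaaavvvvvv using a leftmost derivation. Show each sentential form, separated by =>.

P => aPv   [P ::= a P v]
aPv => aaPvv   [P ::= a P v]
aaPvv => aaaPvvv   [P ::= a P v]
aaaPvvv => aaaaPvvvv   [P ::= a P v]
aaaaPvvvv => aaaaaPvvvvv   [P ::= a P v]
aaaaaPvvvvv => aaaaaavvvvvv   [P ::= a v]

P=>aPv=>aaPvv=>aaaPvvv=>aaaaPvvvv=>aaaaaPvvvvv=>aaaaaavvvvvv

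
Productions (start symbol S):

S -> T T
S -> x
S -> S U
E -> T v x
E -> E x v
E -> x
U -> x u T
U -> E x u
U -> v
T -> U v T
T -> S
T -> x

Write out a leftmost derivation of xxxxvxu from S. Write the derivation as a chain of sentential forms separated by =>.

S => SU => TTU => xTU => xxU => xxExu => xxExvxu => xxxxvxu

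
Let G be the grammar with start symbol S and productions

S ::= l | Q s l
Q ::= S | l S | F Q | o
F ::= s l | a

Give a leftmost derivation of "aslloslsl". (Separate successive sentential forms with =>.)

S=>Qsl=>FQsl=>aQsl=>aFQsl=>aslQsl=>asllSsl=>asllQslsl=>aslloslsl

S => Qsl   [S ::= Q s l]
Qsl => FQsl   [Q ::= F Q]
FQsl => aQsl   [F ::= a]
aQsl => aFQsl   [Q ::= F Q]
aFQsl => aslQsl   [F ::= s l]
aslQsl => asllSsl   [Q ::= l S]
asllSsl => asllQslsl   [S ::= Q s l]
asllQslsl => aslloslsl   [Q ::= o]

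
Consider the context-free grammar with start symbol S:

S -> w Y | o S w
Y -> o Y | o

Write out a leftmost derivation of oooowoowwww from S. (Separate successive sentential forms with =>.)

S => oSw => ooSww => oooSwww => ooooSwwww => oooowYwwww => oooowoYwwww => oooowoowwww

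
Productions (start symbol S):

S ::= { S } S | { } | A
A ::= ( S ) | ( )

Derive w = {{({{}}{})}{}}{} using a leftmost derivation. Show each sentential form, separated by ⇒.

S ⇒ {S}S ⇒ {{S}S}S ⇒ {{A}S}S ⇒ {{(S)}S}S ⇒ {{({S}S)}S}S ⇒ {{({{}}S)}S}S ⇒ {{({{}}{})}S}S ⇒ {{({{}}{})}{}}S ⇒ {{({{}}{})}{}}{}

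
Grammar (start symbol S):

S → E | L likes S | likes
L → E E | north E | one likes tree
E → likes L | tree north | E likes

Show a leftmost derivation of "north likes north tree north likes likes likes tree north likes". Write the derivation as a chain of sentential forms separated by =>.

S => L likes S => north E likes S => north E likes likes S => north likes L likes likes S => north likes north E likes likes S => north likes north E likes likes likes S => north likes north tree north likes likes likes S => north likes north tree north likes likes likes E => north likes north tree north likes likes likes E likes => north likes north tree north likes likes likes tree north likes

S => L likes S   [S → L likes S]
L likes S => north E likes S   [L → north E]
north E likes S => north E likes likes S   [E → E likes]
north E likes likes S => north likes L likes likes S   [E → likes L]
north likes L likes likes S => north likes north E likes likes S   [L → north E]
north likes north E likes likes S => north likes north E likes likes likes S   [E → E likes]
north likes north E likes likes likes S => north likes north tree north likes likes likes S   [E → tree north]
north likes north tree north likes likes likes S => north likes north tree north likes likes likes E   [S → E]
north likes north tree north likes likes likes E => north likes north tree north likes likes likes E likes   [E → E likes]
north likes north tree north likes likes likes E likes => north likes north tree north likes likes likes tree north likes   [E → tree north]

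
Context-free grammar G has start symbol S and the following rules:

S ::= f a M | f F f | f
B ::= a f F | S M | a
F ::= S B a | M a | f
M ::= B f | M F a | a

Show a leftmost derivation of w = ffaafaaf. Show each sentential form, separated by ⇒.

S⇒fFf⇒fSBaf⇒ffFfBaf⇒ffMafBaf⇒ffaafBaf⇒ffaafaaf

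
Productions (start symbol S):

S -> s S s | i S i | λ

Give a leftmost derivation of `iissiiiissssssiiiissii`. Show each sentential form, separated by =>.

S => iSi   [S -> i S i]
iSi => iiSii   [S -> i S i]
iiSii => iisSsii   [S -> s S s]
iisSsii => iissSssii   [S -> s S s]
iissSssii => iissiSissii   [S -> i S i]
iissiSissii => iissiiSiissii   [S -> i S i]
iissiiSiissii => iissiiiSiiissii   [S -> i S i]
iissiiiSiiissii => iissiiiiSiiiissii   [S -> i S i]
iissiiiiSiiiissii => iissiiiisSsiiiissii   [S -> s S s]
iissiiiisSsiiiissii => iissiiiissSssiiiissii   [S -> s S s]
iissiiiissSssiiiissii => iissiiiisssSsssiiiissii   [S -> s S s]
iissiiiisssSsssiiiissii => iissiiiissssssiiiissii   [S -> λ]

S => iSi => iiSii => iisSsii => iissSssii => iissiSissii => iissiiSiissii => iissiiiSiiissii => iissiiiiSiiiissii => iissiiiisSsiiiissii => iissiiiissSssiiiissii => iissiiiisssSsssiiiissii => iissiiiissssssiiiissii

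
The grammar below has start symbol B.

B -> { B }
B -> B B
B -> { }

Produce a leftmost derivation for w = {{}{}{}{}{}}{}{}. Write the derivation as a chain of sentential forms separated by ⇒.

B ⇒ BB   [B -> B B]
BB ⇒ BBB   [B -> B B]
BBB ⇒ {B}BB   [B -> { B }]
{B}BB ⇒ {BB}BB   [B -> B B]
{BB}BB ⇒ {BBB}BB   [B -> B B]
{BBB}BB ⇒ {BBBB}BB   [B -> B B]
{BBBB}BB ⇒ {BBBBB}BB   [B -> B B]
{BBBBB}BB ⇒ {{}BBBB}BB   [B -> { }]
{{}BBBB}BB ⇒ {{}{}BBB}BB   [B -> { }]
{{}{}BBB}BB ⇒ {{}{}{}BB}BB   [B -> { }]
{{}{}{}BB}BB ⇒ {{}{}{}{}B}BB   [B -> { }]
{{}{}{}{}B}BB ⇒ {{}{}{}{}{}}BB   [B -> { }]
{{}{}{}{}{}}BB ⇒ {{}{}{}{}{}}{}B   [B -> { }]
{{}{}{}{}{}}{}B ⇒ {{}{}{}{}{}}{}{}   [B -> { }]

B ⇒ BB ⇒ BBB ⇒ {B}BB ⇒ {BB}BB ⇒ {BBB}BB ⇒ {BBBB}BB ⇒ {BBBBB}BB ⇒ {{}BBBB}BB ⇒ {{}{}BBB}BB ⇒ {{}{}{}BB}BB ⇒ {{}{}{}{}B}BB ⇒ {{}{}{}{}{}}BB ⇒ {{}{}{}{}{}}{}B ⇒ {{}{}{}{}{}}{}{}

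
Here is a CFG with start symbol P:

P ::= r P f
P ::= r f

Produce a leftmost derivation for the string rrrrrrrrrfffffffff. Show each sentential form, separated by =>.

P=>rPf=>rrPff=>rrrPfff=>rrrrPffff=>rrrrrPfffff=>rrrrrrPffffff=>rrrrrrrPfffffff=>rrrrrrrrPffffffff=>rrrrrrrrrfffffffff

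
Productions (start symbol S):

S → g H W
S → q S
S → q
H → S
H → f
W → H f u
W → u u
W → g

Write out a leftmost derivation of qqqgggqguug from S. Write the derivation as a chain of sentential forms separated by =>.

S => qS   [S → q S]
qS => qqS   [S → q S]
qqS => qqqS   [S → q S]
qqqS => qqqgHW   [S → g H W]
qqqgHW => qqqgSW   [H → S]
qqqgSW => qqqggHWW   [S → g H W]
qqqggHWW => qqqggSWW   [H → S]
qqqggSWW => qqqgggHWWW   [S → g H W]
qqqgggHWWW => qqqgggSWWW   [H → S]
qqqgggSWWW => qqqgggqWWW   [S → q]
qqqgggqWWW => qqqgggqgWW   [W → g]
qqqgggqgWW => qqqgggqguuW   [W → u u]
qqqgggqguuW => qqqgggqguug   [W → g]

S => qS => qqS => qqqS => qqqgHW => qqqgSW => qqqggHWW => qqqggSWW => qqqgggHWWW => qqqgggSWWW => qqqgggqWWW => qqqgggqgWW => qqqgggqguuW => qqqgggqguug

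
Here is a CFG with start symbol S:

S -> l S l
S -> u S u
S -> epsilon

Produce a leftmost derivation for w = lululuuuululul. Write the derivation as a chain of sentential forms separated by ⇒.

S ⇒ lSl   [S -> l S l]
lSl ⇒ luSul   [S -> u S u]
luSul ⇒ lulSlul   [S -> l S l]
lulSlul ⇒ luluSulul   [S -> u S u]
luluSulul ⇒ lululSlulul   [S -> l S l]
lululSlulul ⇒ lululuSululul   [S -> u S u]
lululuSululul ⇒ lululuuSuululul   [S -> u S u]
lululuuSuululul ⇒ lululuuuululul   [S -> epsilon]

S⇒lSl⇒luSul⇒lulSlul⇒luluSulul⇒lululSlulul⇒lululuSululul⇒lululuuSuululul⇒lululuuuululul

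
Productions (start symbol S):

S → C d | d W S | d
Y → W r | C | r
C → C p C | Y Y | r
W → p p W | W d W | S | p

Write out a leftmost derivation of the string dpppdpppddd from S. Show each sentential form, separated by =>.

S => dWS => dWdWS => dWdWdWS => dppWdWdWS => dpppdWdWS => dpppdppWdWS => dpppdpppdWS => dpppdpppdSS => dpppdpppddS => dpppdpppddd

S => dWS   [S → d W S]
dWS => dWdWS   [W → W d W]
dWdWS => dWdWdWS   [W → W d W]
dWdWdWS => dppWdWdWS   [W → p p W]
dppWdWdWS => dpppdWdWS   [W → p]
dpppdWdWS => dpppdppWdWS   [W → p p W]
dpppdppWdWS => dpppdpppdWS   [W → p]
dpppdpppdWS => dpppdpppdSS   [W → S]
dpppdpppdSS => dpppdpppddS   [S → d]
dpppdpppddS => dpppdpppddd   [S → d]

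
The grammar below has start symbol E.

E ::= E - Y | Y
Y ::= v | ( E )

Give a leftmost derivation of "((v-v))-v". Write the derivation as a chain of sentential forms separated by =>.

E => E-Y => Y-Y => (E)-Y => (Y)-Y => ((E))-Y => ((E-Y))-Y => ((Y-Y))-Y => ((v-Y))-Y => ((v-v))-Y => ((v-v))-v

E => E-Y   [E ::= E - Y]
E-Y => Y-Y   [E ::= Y]
Y-Y => (E)-Y   [Y ::= ( E )]
(E)-Y => (Y)-Y   [E ::= Y]
(Y)-Y => ((E))-Y   [Y ::= ( E )]
((E))-Y => ((E-Y))-Y   [E ::= E - Y]
((E-Y))-Y => ((Y-Y))-Y   [E ::= Y]
((Y-Y))-Y => ((v-Y))-Y   [Y ::= v]
((v-Y))-Y => ((v-v))-Y   [Y ::= v]
((v-v))-Y => ((v-v))-v   [Y ::= v]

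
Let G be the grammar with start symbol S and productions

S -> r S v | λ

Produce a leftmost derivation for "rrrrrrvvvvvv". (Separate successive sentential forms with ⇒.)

S ⇒ rSv   [S -> r S v]
rSv ⇒ rrSvv   [S -> r S v]
rrSvv ⇒ rrrSvvv   [S -> r S v]
rrrSvvv ⇒ rrrrSvvvv   [S -> r S v]
rrrrSvvvv ⇒ rrrrrSvvvvv   [S -> r S v]
rrrrrSvvvvv ⇒ rrrrrrSvvvvvv   [S -> r S v]
rrrrrrSvvvvvv ⇒ rrrrrrvvvvvv   [S -> λ]

S⇒rSv⇒rrSvv⇒rrrSvvv⇒rrrrSvvvv⇒rrrrrSvvvvv⇒rrrrrrSvvvvvv⇒rrrrrrvvvvvv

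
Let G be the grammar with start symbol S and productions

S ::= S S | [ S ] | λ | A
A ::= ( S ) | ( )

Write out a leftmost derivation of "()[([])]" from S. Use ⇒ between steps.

S ⇒ SS ⇒ AS ⇒ ()S ⇒ ()SS ⇒ ()[S]S ⇒ ()[A]S ⇒ ()[(S)]S ⇒ ()[(SS)]S ⇒ ()[(SSS)]S ⇒ ()[([S]SS)]S ⇒ ()[([]SS)]S ⇒ ()[([]S)]S ⇒ ()[([])]S ⇒ ()[([])]

S ⇒ SS   [S ::= S S]
SS ⇒ AS   [S ::= A]
AS ⇒ ()S   [A ::= ( )]
()S ⇒ ()SS   [S ::= S S]
()SS ⇒ ()[S]S   [S ::= [ S ]]
()[S]S ⇒ ()[A]S   [S ::= A]
()[A]S ⇒ ()[(S)]S   [A ::= ( S )]
()[(S)]S ⇒ ()[(SS)]S   [S ::= S S]
()[(SS)]S ⇒ ()[(SSS)]S   [S ::= S S]
()[(SSS)]S ⇒ ()[([S]SS)]S   [S ::= [ S ]]
()[([S]SS)]S ⇒ ()[([]SS)]S   [S ::= λ]
()[([]SS)]S ⇒ ()[([]S)]S   [S ::= λ]
()[([]S)]S ⇒ ()[([])]S   [S ::= λ]
()[([])]S ⇒ ()[([])]   [S ::= λ]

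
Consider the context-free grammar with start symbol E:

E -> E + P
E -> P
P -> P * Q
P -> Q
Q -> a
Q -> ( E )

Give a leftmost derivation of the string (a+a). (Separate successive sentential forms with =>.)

E => P   [E -> P]
P => Q   [P -> Q]
Q => (E)   [Q -> ( E )]
(E) => (E+P)   [E -> E + P]
(E+P) => (P+P)   [E -> P]
(P+P) => (Q+P)   [P -> Q]
(Q+P) => (a+P)   [Q -> a]
(a+P) => (a+Q)   [P -> Q]
(a+Q) => (a+a)   [Q -> a]

E=>P=>Q=>(E)=>(E+P)=>(P+P)=>(Q+P)=>(a+P)=>(a+Q)=>(a+a)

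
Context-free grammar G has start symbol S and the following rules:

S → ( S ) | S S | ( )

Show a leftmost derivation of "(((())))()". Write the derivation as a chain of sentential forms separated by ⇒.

S ⇒ SS ⇒ (S)S ⇒ ((S))S ⇒ (((S)))S ⇒ (((())))S ⇒ (((())))()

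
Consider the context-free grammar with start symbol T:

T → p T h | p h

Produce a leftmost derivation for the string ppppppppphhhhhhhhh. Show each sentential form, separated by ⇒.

T ⇒ pTh ⇒ ppThh ⇒ pppThhh ⇒ ppppThhhh ⇒ pppppThhhhh ⇒ ppppppThhhhhh ⇒ pppppppThhhhhhh ⇒ ppppppppThhhhhhhh ⇒ ppppppppphhhhhhhhh

T ⇒ pTh   [T → p T h]
pTh ⇒ ppThh   [T → p T h]
ppThh ⇒ pppThhh   [T → p T h]
pppThhh ⇒ ppppThhhh   [T → p T h]
ppppThhhh ⇒ pppppThhhhh   [T → p T h]
pppppThhhhh ⇒ ppppppThhhhhh   [T → p T h]
ppppppThhhhhh ⇒ pppppppThhhhhhh   [T → p T h]
pppppppThhhhhhh ⇒ ppppppppThhhhhhhh   [T → p T h]
ppppppppThhhhhhhh ⇒ ppppppppphhhhhhhhh   [T → p h]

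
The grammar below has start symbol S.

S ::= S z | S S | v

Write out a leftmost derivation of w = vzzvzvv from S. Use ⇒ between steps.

S ⇒ SS ⇒ SSS ⇒ SzSS ⇒ SSzSS ⇒ SzSzSS ⇒ SzzSzSS ⇒ vzzSzSS ⇒ vzzvzSS ⇒ vzzvzvS ⇒ vzzvzvv

S ⇒ SS   [S ::= S S]
SS ⇒ SSS   [S ::= S S]
SSS ⇒ SzSS   [S ::= S z]
SzSS ⇒ SSzSS   [S ::= S S]
SSzSS ⇒ SzSzSS   [S ::= S z]
SzSzSS ⇒ SzzSzSS   [S ::= S z]
SzzSzSS ⇒ vzzSzSS   [S ::= v]
vzzSzSS ⇒ vzzvzSS   [S ::= v]
vzzvzSS ⇒ vzzvzvS   [S ::= v]
vzzvzvS ⇒ vzzvzvv   [S ::= v]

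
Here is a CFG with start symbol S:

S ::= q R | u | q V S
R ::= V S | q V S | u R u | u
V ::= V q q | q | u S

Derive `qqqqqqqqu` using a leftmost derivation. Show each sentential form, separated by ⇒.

S ⇒ qVS ⇒ qVqqS ⇒ qqqqS ⇒ qqqqqVS ⇒ qqqqqVqqS ⇒ qqqqqqqqS ⇒ qqqqqqqqu

S ⇒ qVS   [S ::= q V S]
qVS ⇒ qVqqS   [V ::= V q q]
qVqqS ⇒ qqqqS   [V ::= q]
qqqqS ⇒ qqqqqVS   [S ::= q V S]
qqqqqVS ⇒ qqqqqVqqS   [V ::= V q q]
qqqqqVqqS ⇒ qqqqqqqqS   [V ::= q]
qqqqqqqqS ⇒ qqqqqqqqu   [S ::= u]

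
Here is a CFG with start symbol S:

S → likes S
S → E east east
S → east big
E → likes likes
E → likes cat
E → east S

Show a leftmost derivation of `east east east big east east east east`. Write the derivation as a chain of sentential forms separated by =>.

S => E east east   [S → E east east]
E east east => east S east east   [E → east S]
east S east east => east E east east east east   [S → E east east]
east E east east east east => east east S east east east east   [E → east S]
east east S east east east east => east east east big east east east east   [S → east big]

S => E east east => east S east east => east E east east east east => east east S east east east east => east east east big east east east east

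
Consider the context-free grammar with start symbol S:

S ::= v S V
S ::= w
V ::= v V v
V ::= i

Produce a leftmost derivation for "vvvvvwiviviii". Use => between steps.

S => vSV => vvSVV => vvvSVVV => vvvvSVVVV => vvvvvSVVVVV => vvvvvwVVVVV => vvvvvwiVVVV => vvvvvwivVvVVV => vvvvvwivivVVV => vvvvvwiviviVV => vvvvvwiviviiV => vvvvvwiviviii

S => vSV   [S ::= v S V]
vSV => vvSVV   [S ::= v S V]
vvSVV => vvvSVVV   [S ::= v S V]
vvvSVVV => vvvvSVVVV   [S ::= v S V]
vvvvSVVVV => vvvvvSVVVVV   [S ::= v S V]
vvvvvSVVVVV => vvvvvwVVVVV   [S ::= w]
vvvvvwVVVVV => vvvvvwiVVVV   [V ::= i]
vvvvvwiVVVV => vvvvvwivVvVVV   [V ::= v V v]
vvvvvwivVvVVV => vvvvvwivivVVV   [V ::= i]
vvvvvwivivVVV => vvvvvwiviviVV   [V ::= i]
vvvvvwiviviVV => vvvvvwiviviiV   [V ::= i]
vvvvvwiviviiV => vvvvvwiviviii   [V ::= i]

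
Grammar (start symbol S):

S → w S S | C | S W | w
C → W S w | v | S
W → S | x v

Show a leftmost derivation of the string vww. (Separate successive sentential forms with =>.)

S => C => WSw => SSw => CSw => vSw => vww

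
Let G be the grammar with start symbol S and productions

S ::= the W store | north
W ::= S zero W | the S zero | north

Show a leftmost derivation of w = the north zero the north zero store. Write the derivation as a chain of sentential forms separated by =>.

S => the W store => the S zero W store => the north zero W store => the north zero the S zero store => the north zero the north zero store

S => the W store   [S ::= the W store]
the W store => the S zero W store   [W ::= S zero W]
the S zero W store => the north zero W store   [S ::= north]
the north zero W store => the north zero the S zero store   [W ::= the S zero]
the north zero the S zero store => the north zero the north zero store   [S ::= north]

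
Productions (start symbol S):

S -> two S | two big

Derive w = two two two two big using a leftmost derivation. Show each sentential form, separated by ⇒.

S ⇒ two S ⇒ two two S ⇒ two two two S ⇒ two two two two big

S ⇒ two S   [S -> two S]
two S ⇒ two two S   [S -> two S]
two two S ⇒ two two two S   [S -> two S]
two two two S ⇒ two two two two big   [S -> two big]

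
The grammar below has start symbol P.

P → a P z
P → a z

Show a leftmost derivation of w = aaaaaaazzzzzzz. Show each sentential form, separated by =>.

P => aPz   [P → a P z]
aPz => aaPzz   [P → a P z]
aaPzz => aaaPzzz   [P → a P z]
aaaPzzz => aaaaPzzzz   [P → a P z]
aaaaPzzzz => aaaaaPzzzzz   [P → a P z]
aaaaaPzzzzz => aaaaaaPzzzzzz   [P → a P z]
aaaaaaPzzzzzz => aaaaaaazzzzzzz   [P → a z]

P => aPz => aaPzz => aaaPzzz => aaaaPzzzz => aaaaaPzzzzz => aaaaaaPzzzzzz => aaaaaaazzzzzzz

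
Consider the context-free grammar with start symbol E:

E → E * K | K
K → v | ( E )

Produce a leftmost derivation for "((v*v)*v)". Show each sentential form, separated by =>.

E => K   [E → K]
K => (E)   [K → ( E )]
(E) => (E*K)   [E → E * K]
(E*K) => (K*K)   [E → K]
(K*K) => ((E)*K)   [K → ( E )]
((E)*K) => ((E*K)*K)   [E → E * K]
((E*K)*K) => ((K*K)*K)   [E → K]
((K*K)*K) => ((v*K)*K)   [K → v]
((v*K)*K) => ((v*v)*K)   [K → v]
((v*v)*K) => ((v*v)*v)   [K → v]

E => K => (E) => (E*K) => (K*K) => ((E)*K) => ((E*K)*K) => ((K*K)*K) => ((v*K)*K) => ((v*v)*K) => ((v*v)*v)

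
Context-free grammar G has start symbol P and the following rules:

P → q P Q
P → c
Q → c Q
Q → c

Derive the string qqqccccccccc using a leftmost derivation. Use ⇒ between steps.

P ⇒ qPQ   [P → q P Q]
qPQ ⇒ qqPQQ   [P → q P Q]
qqPQQ ⇒ qqqPQQQ   [P → q P Q]
qqqPQQQ ⇒ qqqcQQQ   [P → c]
qqqcQQQ ⇒ qqqccQQQ   [Q → c Q]
qqqccQQQ ⇒ qqqcccQQQ   [Q → c Q]
qqqcccQQQ ⇒ qqqccccQQQ   [Q → c Q]
qqqccccQQQ ⇒ qqqcccccQQQ   [Q → c Q]
qqqcccccQQQ ⇒ qqqccccccQQQ   [Q → c Q]
qqqccccccQQQ ⇒ qqqcccccccQQ   [Q → c]
qqqcccccccQQ ⇒ qqqccccccccQ   [Q → c]
qqqccccccccQ ⇒ qqqccccccccc   [Q → c]

P ⇒ qPQ ⇒ qqPQQ ⇒ qqqPQQQ ⇒ qqqcQQQ ⇒ qqqccQQQ ⇒ qqqcccQQQ ⇒ qqqccccQQQ ⇒ qqqcccccQQQ ⇒ qqqccccccQQQ ⇒ qqqcccccccQQ ⇒ qqqccccccccQ ⇒ qqqccccccccc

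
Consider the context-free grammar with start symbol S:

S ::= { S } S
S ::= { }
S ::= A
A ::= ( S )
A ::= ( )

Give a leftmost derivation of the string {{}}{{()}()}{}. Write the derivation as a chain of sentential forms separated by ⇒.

S ⇒ {S}S   [S ::= { S } S]
{S}S ⇒ {{}}S   [S ::= { }]
{{}}S ⇒ {{}}{S}S   [S ::= { S } S]
{{}}{S}S ⇒ {{}}{{S}S}S   [S ::= { S } S]
{{}}{{S}S}S ⇒ {{}}{{A}S}S   [S ::= A]
{{}}{{A}S}S ⇒ {{}}{{()}S}S   [A ::= ( )]
{{}}{{()}S}S ⇒ {{}}{{()}A}S   [S ::= A]
{{}}{{()}A}S ⇒ {{}}{{()}()}S   [A ::= ( )]
{{}}{{()}()}S ⇒ {{}}{{()}()}{}   [S ::= { }]

S ⇒ {S}S ⇒ {{}}S ⇒ {{}}{S}S ⇒ {{}}{{S}S}S ⇒ {{}}{{A}S}S ⇒ {{}}{{()}S}S ⇒ {{}}{{()}A}S ⇒ {{}}{{()}()}S ⇒ {{}}{{()}()}{}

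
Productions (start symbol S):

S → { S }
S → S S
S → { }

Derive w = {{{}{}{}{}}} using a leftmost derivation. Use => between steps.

S => {S}   [S → { S }]
{S} => {{S}}   [S → { S }]
{{S}} => {{SS}}   [S → S S]
{{SS}} => {{SSS}}   [S → S S]
{{SSS}} => {{{}SS}}   [S → { }]
{{{}SS}} => {{{}SSS}}   [S → S S]
{{{}SSS}} => {{{}{}SS}}   [S → { }]
{{{}{}SS}} => {{{}{}{}S}}   [S → { }]
{{{}{}{}S}} => {{{}{}{}{}}}   [S → { }]

S=>{S}=>{{S}}=>{{SS}}=>{{SSS}}=>{{{}SS}}=>{{{}SSS}}=>{{{}{}SS}}=>{{{}{}{}S}}=>{{{}{}{}{}}}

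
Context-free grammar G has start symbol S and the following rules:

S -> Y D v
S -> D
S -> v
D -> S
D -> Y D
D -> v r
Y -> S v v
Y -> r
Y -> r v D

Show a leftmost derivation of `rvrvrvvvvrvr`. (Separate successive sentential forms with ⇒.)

S ⇒ D ⇒ YD ⇒ rvDD ⇒ rvYDD ⇒ rvSvvDD ⇒ rvYDvvvDD ⇒ rvrDvvvDD ⇒ rvrvrvvvDD ⇒ rvrvrvvvvrD ⇒ rvrvrvvvvrvr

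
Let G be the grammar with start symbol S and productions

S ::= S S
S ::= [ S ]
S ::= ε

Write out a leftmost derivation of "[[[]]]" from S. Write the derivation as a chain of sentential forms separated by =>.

S=>[S]=>[[S]]=>[[SS]]=>[[[S]S]]=>[[[]S]]=>[[[]]]

S => [S]   [S ::= [ S ]]
[S] => [[S]]   [S ::= [ S ]]
[[S]] => [[SS]]   [S ::= S S]
[[SS]] => [[[S]S]]   [S ::= [ S ]]
[[[S]S]] => [[[]S]]   [S ::= ε]
[[[]S]] => [[[]]]   [S ::= ε]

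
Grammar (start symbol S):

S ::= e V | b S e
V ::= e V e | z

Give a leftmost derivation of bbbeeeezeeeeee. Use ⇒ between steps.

S ⇒ bSe   [S ::= b S e]
bSe ⇒ bbSee   [S ::= b S e]
bbSee ⇒ bbbSeee   [S ::= b S e]
bbbSeee ⇒ bbbeVeee   [S ::= e V]
bbbeVeee ⇒ bbbeeVeeee   [V ::= e V e]
bbbeeVeeee ⇒ bbbeeeVeeeee   [V ::= e V e]
bbbeeeVeeeee ⇒ bbbeeeeVeeeeee   [V ::= e V e]
bbbeeeeVeeeeee ⇒ bbbeeeezeeeeee   [V ::= z]

S ⇒ bSe ⇒ bbSee ⇒ bbbSeee ⇒ bbbeVeee ⇒ bbbeeVeeee ⇒ bbbeeeVeeeee ⇒ bbbeeeeVeeeeee ⇒ bbbeeeezeeeeee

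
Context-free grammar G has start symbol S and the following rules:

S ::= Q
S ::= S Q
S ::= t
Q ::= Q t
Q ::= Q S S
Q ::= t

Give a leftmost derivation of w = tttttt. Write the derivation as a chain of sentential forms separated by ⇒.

S ⇒ Q   [S ::= Q]
Q ⇒ QSS   [Q ::= Q S S]
QSS ⇒ QtSS   [Q ::= Q t]
QtSS ⇒ QSStSS   [Q ::= Q S S]
QSStSS ⇒ tSStSS   [Q ::= t]
tSStSS ⇒ ttStSS   [S ::= t]
ttStSS ⇒ ttttSS   [S ::= t]
ttttSS ⇒ tttttS   [S ::= t]
tttttS ⇒ tttttt   [S ::= t]

S⇒Q⇒QSS⇒QtSS⇒QSStSS⇒tSStSS⇒ttStSS⇒ttttSS⇒tttttS⇒tttttt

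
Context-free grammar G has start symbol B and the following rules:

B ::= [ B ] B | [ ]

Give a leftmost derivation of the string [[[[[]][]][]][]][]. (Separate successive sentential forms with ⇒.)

B ⇒ [B]B   [B ::= [ B ] B]
[B]B ⇒ [[B]B]B   [B ::= [ B ] B]
[[B]B]B ⇒ [[[B]B]B]B   [B ::= [ B ] B]
[[[B]B]B]B ⇒ [[[[B]B]B]B]B   [B ::= [ B ] B]
[[[[B]B]B]B]B ⇒ [[[[[]]B]B]B]B   [B ::= [ ]]
[[[[[]]B]B]B]B ⇒ [[[[[]][]]B]B]B   [B ::= [ ]]
[[[[[]][]]B]B]B ⇒ [[[[[]][]][]]B]B   [B ::= [ ]]
[[[[[]][]][]]B]B ⇒ [[[[[]][]][]][]]B   [B ::= [ ]]
[[[[[]][]][]][]]B ⇒ [[[[[]][]][]][]][]   [B ::= [ ]]

B ⇒ [B]B ⇒ [[B]B]B ⇒ [[[B]B]B]B ⇒ [[[[B]B]B]B]B ⇒ [[[[[]]B]B]B]B ⇒ [[[[[]][]]B]B]B ⇒ [[[[[]][]][]]B]B ⇒ [[[[[]][]][]][]]B ⇒ [[[[[]][]][]][]][]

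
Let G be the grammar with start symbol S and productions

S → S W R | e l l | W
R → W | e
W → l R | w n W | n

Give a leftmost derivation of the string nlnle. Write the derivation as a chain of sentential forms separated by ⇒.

S ⇒ SWR ⇒ WWR ⇒ nWR ⇒ nlRR ⇒ nlWR ⇒ nlnR ⇒ nlnW ⇒ nlnlR ⇒ nlnle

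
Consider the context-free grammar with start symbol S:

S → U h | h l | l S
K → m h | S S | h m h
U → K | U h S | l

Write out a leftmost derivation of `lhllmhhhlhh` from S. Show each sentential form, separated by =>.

S=>Uh=>UhSh=>lhSh=>lhlSh=>lhllSh=>lhllUhh=>lhllUhShh=>lhllKhShh=>lhllmhhShh=>lhllmhhhlhh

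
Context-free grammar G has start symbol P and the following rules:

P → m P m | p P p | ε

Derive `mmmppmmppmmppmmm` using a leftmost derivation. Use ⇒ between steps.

P ⇒ mPm   [P → m P m]
mPm ⇒ mmPmm   [P → m P m]
mmPmm ⇒ mmmPmmm   [P → m P m]
mmmPmmm ⇒ mmmpPpmmm   [P → p P p]
mmmpPpmmm ⇒ mmmppPppmmm   [P → p P p]
mmmppPppmmm ⇒ mmmppmPmppmmm   [P → m P m]
mmmppmPmppmmm ⇒ mmmppmmPmmppmmm   [P → m P m]
mmmppmmPmmppmmm ⇒ mmmppmmpPpmmppmmm   [P → p P p]
mmmppmmpPpmmppmmm ⇒ mmmppmmppmmppmmm   [P → ε]

P⇒mPm⇒mmPmm⇒mmmPmmm⇒mmmpPpmmm⇒mmmppPppmmm⇒mmmppmPmppmmm⇒mmmppmmPmmppmmm⇒mmmppmmpPpmmppmmm⇒mmmppmmppmmppmmm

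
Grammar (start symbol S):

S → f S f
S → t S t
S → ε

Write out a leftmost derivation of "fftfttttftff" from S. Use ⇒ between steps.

S⇒fSf⇒ffSff⇒fftStff⇒fftfSftff⇒fftftStftff⇒fftfttSttftff⇒fftfttttftff

S ⇒ fSf   [S → f S f]
fSf ⇒ ffSff   [S → f S f]
ffSff ⇒ fftStff   [S → t S t]
fftStff ⇒ fftfSftff   [S → f S f]
fftfSftff ⇒ fftftStftff   [S → t S t]
fftftStftff ⇒ fftfttSttftff   [S → t S t]
fftfttSttftff ⇒ fftfttttftff   [S → ε]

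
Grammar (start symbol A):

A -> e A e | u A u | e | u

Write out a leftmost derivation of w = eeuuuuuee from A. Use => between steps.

A=>eAe=>eeAee=>eeuAuee=>eeuuAuuee=>eeuuuuuee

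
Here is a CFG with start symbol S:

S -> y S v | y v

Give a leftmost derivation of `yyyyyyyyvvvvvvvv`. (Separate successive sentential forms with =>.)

S => ySv => yySvv => yyySvvv => yyyySvvvv => yyyyySvvvvv => yyyyyySvvvvvv => yyyyyyySvvvvvvv => yyyyyyyyvvvvvvvv

S => ySv   [S -> y S v]
ySv => yySvv   [S -> y S v]
yySvv => yyySvvv   [S -> y S v]
yyySvvv => yyyySvvvv   [S -> y S v]
yyyySvvvv => yyyyySvvvvv   [S -> y S v]
yyyyySvvvvv => yyyyyySvvvvvv   [S -> y S v]
yyyyyySvvvvvv => yyyyyyySvvvvvvv   [S -> y S v]
yyyyyyySvvvvvvv => yyyyyyyyvvvvvvvv   [S -> y v]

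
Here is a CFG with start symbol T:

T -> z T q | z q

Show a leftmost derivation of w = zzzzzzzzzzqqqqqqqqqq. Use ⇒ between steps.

T⇒zTq⇒zzTqq⇒zzzTqqq⇒zzzzTqqqq⇒zzzzzTqqqqq⇒zzzzzzTqqqqqq⇒zzzzzzzTqqqqqqq⇒zzzzzzzzTqqqqqqqq⇒zzzzzzzzzTqqqqqqqqq⇒zzzzzzzzzzqqqqqqqqqq

T ⇒ zTq   [T -> z T q]
zTq ⇒ zzTqq   [T -> z T q]
zzTqq ⇒ zzzTqqq   [T -> z T q]
zzzTqqq ⇒ zzzzTqqqq   [T -> z T q]
zzzzTqqqq ⇒ zzzzzTqqqqq   [T -> z T q]
zzzzzTqqqqq ⇒ zzzzzzTqqqqqq   [T -> z T q]
zzzzzzTqqqqqq ⇒ zzzzzzzTqqqqqqq   [T -> z T q]
zzzzzzzTqqqqqqq ⇒ zzzzzzzzTqqqqqqqq   [T -> z T q]
zzzzzzzzTqqqqqqqq ⇒ zzzzzzzzzTqqqqqqqqq   [T -> z T q]
zzzzzzzzzTqqqqqqqqq ⇒ zzzzzzzzzzqqqqqqqqqq   [T -> z q]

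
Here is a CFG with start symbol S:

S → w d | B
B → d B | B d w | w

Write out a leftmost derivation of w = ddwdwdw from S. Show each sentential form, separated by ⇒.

S⇒B⇒dB⇒ddB⇒ddBdw⇒ddBdwdw⇒ddwdwdw

S ⇒ B   [S → B]
B ⇒ dB   [B → d B]
dB ⇒ ddB   [B → d B]
ddB ⇒ ddBdw   [B → B d w]
ddBdw ⇒ ddBdwdw   [B → B d w]
ddBdwdw ⇒ ddwdwdw   [B → w]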